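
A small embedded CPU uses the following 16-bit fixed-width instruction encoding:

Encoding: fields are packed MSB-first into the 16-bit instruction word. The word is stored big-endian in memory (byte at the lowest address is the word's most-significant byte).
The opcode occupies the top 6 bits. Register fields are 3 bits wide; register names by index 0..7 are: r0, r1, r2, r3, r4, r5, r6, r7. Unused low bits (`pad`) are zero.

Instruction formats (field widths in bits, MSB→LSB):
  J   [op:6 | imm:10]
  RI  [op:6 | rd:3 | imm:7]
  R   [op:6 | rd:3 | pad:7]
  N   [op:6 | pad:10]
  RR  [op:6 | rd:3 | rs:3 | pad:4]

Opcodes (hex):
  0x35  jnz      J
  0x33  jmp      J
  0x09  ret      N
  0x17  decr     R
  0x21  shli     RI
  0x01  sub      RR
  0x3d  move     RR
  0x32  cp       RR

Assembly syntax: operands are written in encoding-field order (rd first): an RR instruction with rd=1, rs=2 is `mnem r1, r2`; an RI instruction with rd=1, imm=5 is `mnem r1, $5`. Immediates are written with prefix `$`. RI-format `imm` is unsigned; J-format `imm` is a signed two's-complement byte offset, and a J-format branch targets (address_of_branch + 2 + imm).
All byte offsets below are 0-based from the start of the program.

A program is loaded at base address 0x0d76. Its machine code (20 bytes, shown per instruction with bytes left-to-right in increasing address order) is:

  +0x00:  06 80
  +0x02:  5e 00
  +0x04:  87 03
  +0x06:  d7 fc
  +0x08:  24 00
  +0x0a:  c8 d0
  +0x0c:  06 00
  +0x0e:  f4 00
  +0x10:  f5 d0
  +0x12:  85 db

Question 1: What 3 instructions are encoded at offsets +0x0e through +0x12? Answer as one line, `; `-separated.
off 0x0e: read f4 00 as big → 0xf400
  opcode bits[15:10]=0x3d: move/RR
  rd: (w>>7)&0x7=0x0 → r0
  rs: (w>>4)&0x7=0x0 → r0
off 0x10: read f5 d0 as big → 0xf5d0
  opcode bits[15:10]=0x3d: move/RR
  rd: (w>>7)&0x7=0x3 → r3
  rs: (w>>4)&0x7=0x5 → r5
off 0x12: read 85 db as big → 0x85db
  opcode bits[15:10]=0x21: shli/RI
  rd: (w>>7)&0x7=0x3 → r3
  imm: (w>>0)&0x7f=0x5b → $91

move r0, r0; move r3, r5; shli r3, $91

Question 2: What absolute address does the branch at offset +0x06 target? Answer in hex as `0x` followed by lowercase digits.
0x0d7a

off 0x06: read d7 fc as big → 0xd7fc
  top 6b → 0x35 → jnz [J]
  imm@[9:0]=0x3fc (s10→-4) ⇒ $-4
  target = base 0x0d76 + off 0x06 + 2 + imm -4 = 0x0d7a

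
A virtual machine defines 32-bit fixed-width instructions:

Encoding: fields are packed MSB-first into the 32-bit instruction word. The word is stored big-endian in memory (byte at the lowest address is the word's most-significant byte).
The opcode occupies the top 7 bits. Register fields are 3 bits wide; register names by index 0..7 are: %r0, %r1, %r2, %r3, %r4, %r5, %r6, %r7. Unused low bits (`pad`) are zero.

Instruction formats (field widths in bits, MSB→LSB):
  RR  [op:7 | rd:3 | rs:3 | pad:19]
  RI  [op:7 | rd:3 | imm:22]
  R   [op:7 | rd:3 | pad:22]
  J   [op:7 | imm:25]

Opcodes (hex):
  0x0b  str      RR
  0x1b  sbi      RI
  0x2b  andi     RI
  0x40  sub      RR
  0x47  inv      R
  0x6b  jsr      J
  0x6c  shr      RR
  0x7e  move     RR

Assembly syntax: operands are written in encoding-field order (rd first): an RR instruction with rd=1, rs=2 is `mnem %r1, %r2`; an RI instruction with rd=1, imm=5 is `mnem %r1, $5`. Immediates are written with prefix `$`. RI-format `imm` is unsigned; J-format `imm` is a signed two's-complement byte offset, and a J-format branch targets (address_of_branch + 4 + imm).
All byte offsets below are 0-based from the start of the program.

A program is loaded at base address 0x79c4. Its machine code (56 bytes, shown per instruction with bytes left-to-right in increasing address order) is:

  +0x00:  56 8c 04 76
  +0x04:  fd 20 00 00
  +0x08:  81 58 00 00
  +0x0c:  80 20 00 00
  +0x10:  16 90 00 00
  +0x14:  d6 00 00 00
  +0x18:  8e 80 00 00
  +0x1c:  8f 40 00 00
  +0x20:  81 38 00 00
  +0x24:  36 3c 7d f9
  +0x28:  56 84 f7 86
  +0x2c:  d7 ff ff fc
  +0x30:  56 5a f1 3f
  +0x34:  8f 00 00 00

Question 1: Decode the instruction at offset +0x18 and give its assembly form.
inv %r2

[18] 8e 80 00 00 → 0x8e800000
  op=0x8e800000>>25=0x47 ⇒ inv (R)
  [24:22] rd=2 = %r2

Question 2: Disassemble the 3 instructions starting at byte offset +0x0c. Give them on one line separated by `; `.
[0c] 80 20 00 00 → 0x80200000
  op=0x80200000>>25=0x40 ⇒ sub (RR)
  rd: (w>>22)&0x7=0x0 → %r0
  rs: (w>>19)&0x7=0x4 → %r4
[10] 16 90 00 00 → 0x16900000
  op=0x16900000>>25=0xb ⇒ str (RR)
  rd: (w>>22)&0x7=0x2 → %r2
  rs: (w>>19)&0x7=0x2 → %r2
[14] d6 00 00 00 → 0xd6000000
  op=0xd6000000>>25=0x6b ⇒ jsr (J)
  imm: (w>>0)&0x1ffffff=0x0 → $0

sub %r0, %r4; str %r2, %r2; jsr $0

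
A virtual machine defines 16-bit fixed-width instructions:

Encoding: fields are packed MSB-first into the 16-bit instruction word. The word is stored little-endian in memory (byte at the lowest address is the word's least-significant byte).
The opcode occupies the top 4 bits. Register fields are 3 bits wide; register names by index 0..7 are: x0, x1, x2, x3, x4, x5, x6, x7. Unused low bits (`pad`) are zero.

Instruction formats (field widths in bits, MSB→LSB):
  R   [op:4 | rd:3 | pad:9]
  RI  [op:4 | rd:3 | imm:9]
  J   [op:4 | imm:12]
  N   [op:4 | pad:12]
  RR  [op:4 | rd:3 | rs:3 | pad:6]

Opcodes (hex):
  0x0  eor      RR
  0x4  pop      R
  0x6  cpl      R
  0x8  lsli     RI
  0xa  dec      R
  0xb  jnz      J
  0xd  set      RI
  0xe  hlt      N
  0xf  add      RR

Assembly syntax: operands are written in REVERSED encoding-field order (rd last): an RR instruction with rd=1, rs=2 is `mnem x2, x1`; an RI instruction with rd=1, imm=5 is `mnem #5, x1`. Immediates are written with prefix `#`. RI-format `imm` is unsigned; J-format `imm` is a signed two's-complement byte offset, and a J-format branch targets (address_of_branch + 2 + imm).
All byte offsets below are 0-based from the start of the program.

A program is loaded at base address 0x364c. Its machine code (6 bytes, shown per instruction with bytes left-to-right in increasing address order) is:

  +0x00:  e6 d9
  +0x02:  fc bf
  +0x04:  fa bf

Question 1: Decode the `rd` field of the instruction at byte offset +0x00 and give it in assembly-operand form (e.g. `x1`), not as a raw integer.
x4

+0x00: e6 d9 ⇒ word 0xd9e6 (little)
  op=0xd9e6>>12=0xd ⇒ set (RI)
  rd: (w>>9)&0x7=0x4 → x4
  imm: (w>>0)&0x1ff=0x1e6 → #486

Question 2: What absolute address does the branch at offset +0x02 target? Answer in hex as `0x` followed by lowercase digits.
off 0x02: read fc bf as little → 0xbffc
  top 4b → 0xb → jnz [J]
  [11:0] imm=4092 (s12→-4) = #-4
  target = base 0x364c + off 0x02 + 2 + imm -4 = 0x364c

0x364c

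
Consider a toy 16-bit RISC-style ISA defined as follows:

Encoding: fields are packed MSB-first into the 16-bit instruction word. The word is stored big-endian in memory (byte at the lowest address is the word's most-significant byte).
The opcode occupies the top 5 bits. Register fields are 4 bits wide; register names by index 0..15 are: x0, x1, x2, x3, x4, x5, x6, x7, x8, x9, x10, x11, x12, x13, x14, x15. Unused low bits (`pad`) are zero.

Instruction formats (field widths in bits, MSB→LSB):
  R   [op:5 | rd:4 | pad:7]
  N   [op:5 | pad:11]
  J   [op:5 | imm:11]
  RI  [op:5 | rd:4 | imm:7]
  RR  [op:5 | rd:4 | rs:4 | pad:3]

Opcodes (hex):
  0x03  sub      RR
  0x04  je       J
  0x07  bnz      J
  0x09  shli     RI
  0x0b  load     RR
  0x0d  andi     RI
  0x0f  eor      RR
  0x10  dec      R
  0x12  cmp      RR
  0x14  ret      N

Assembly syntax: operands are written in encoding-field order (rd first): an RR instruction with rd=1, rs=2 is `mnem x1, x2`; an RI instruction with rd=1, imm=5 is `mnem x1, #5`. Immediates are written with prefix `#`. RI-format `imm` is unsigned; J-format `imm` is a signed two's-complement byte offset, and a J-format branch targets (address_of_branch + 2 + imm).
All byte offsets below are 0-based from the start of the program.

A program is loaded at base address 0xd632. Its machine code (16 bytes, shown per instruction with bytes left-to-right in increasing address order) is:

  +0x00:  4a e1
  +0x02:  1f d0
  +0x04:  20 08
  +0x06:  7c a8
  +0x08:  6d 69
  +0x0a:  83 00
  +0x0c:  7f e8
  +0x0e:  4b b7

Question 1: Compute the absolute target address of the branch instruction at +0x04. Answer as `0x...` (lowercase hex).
off 0x04: read 20 08 as big → 0x2008
  top 5b → 0x4 → je [J]
  imm@[10:0]=0x8 ⇒ #8
  target = base 0xd632 + off 0x04 + 2 + imm 8 = 0xd640

0xd640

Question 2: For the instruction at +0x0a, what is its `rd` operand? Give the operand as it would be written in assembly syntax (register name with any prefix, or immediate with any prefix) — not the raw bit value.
x6

off 0x0a: read 83 00 as big → 0x8300
  op=0x8300>>11=0x10 ⇒ dec (R)
  rd: (w>>7)&0xf=0x6 → x6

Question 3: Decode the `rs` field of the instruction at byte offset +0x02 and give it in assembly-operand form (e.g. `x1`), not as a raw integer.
x10

+0x02: 1f d0 ⇒ word 0x1fd0 (big)
  op=0x1fd0>>11=0x3 ⇒ sub (RR)
  [10:7] rd=15 = x15
  [6:3] rs=10 = x10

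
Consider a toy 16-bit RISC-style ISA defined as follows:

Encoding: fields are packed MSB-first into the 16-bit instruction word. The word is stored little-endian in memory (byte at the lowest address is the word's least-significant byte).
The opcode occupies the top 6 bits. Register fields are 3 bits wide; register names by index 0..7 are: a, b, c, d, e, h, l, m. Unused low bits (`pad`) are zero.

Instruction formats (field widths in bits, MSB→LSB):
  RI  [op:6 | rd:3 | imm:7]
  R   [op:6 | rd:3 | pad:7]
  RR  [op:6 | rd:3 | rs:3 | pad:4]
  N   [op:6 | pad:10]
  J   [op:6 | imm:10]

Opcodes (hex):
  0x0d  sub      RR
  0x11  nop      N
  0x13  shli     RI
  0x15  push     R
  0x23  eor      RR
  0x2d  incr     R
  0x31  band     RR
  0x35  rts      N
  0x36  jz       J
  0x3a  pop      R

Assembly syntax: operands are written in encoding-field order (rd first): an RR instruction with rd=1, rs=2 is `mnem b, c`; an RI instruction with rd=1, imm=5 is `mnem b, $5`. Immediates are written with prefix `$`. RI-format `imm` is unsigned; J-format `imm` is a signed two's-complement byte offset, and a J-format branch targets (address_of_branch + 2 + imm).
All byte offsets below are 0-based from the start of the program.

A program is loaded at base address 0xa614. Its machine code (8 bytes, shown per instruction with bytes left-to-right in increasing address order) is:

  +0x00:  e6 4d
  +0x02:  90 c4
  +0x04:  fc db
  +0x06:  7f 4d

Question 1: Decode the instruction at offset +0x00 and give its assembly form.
shli d, $102

[00] e6 4d → 0x4de6
  opcode bits[15:10]=0x13: shli/RI
  rd@[9:7]=0x3 ⇒ d
  imm@[6:0]=0x66 ⇒ $102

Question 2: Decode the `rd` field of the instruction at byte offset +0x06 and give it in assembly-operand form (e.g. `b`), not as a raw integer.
+0x06: 7f 4d ⇒ word 0x4d7f (little)
  top 6b → 0x13 → shli [RI]
  rd@[9:7]=0x2 ⇒ c
  imm@[6:0]=0x7f ⇒ $127

c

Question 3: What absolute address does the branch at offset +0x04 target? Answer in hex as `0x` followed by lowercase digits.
+0x04: fc db ⇒ word 0xdbfc (little)
  op=0xdbfc>>10=0x36 ⇒ jz (J)
  imm: (w>>0)&0x3ff=0x3fc (s10→-4) → $-4
  target = base 0xa614 + off 0x04 + 2 + imm -4 = 0xa616

0xa616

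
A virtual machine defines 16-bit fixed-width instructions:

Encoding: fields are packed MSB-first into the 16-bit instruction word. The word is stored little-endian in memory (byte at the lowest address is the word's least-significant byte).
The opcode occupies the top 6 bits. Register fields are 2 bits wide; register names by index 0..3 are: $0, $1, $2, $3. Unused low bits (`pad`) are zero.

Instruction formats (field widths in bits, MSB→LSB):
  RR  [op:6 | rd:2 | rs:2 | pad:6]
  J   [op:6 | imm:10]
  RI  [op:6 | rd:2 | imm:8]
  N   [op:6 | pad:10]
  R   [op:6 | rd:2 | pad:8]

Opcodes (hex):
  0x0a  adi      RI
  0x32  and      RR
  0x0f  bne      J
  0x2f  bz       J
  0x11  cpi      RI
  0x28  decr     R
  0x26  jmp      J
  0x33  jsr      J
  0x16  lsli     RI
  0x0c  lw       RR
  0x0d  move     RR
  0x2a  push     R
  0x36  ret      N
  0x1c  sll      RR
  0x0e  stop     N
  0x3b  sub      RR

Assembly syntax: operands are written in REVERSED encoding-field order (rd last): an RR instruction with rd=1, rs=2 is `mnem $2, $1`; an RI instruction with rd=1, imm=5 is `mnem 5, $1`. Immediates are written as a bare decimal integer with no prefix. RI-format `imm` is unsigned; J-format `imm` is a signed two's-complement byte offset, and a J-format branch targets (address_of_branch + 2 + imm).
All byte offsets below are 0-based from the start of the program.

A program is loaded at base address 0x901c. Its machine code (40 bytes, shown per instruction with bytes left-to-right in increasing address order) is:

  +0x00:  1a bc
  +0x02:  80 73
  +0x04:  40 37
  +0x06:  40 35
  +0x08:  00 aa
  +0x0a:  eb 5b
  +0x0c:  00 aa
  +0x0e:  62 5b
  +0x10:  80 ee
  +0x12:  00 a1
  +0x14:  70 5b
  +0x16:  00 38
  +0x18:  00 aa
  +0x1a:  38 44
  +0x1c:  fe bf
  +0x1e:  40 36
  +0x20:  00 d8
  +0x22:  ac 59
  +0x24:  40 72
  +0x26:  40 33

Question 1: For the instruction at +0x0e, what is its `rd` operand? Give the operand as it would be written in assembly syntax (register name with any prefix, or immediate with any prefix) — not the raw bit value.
$3

[0e] 62 5b → 0x5b62
  op=0x5b62>>10=0x16 ⇒ lsli (RI)
  [9:8] rd=3 = $3
  [7:0] imm=98 = 98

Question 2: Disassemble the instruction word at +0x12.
+0x12: 00 a1 ⇒ word 0xa100 (little)
  op=0xa100>>10=0x28 ⇒ decr (R)
  rd: (w>>8)&0x3=0x1 → $1

decr $1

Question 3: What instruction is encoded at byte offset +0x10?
sub $2, $2

+0x10: 80 ee ⇒ word 0xee80 (little)
  op=0xee80>>10=0x3b ⇒ sub (RR)
  rd: (w>>8)&0x3=0x2 → $2
  rs: (w>>6)&0x3=0x2 → $2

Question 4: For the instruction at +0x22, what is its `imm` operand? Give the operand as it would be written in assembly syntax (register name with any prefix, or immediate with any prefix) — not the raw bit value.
off 0x22: read ac 59 as little → 0x59ac
  top 6b → 0x16 → lsli [RI]
  rd@[9:8]=0x1 ⇒ $1
  imm@[7:0]=0xac ⇒ 172

172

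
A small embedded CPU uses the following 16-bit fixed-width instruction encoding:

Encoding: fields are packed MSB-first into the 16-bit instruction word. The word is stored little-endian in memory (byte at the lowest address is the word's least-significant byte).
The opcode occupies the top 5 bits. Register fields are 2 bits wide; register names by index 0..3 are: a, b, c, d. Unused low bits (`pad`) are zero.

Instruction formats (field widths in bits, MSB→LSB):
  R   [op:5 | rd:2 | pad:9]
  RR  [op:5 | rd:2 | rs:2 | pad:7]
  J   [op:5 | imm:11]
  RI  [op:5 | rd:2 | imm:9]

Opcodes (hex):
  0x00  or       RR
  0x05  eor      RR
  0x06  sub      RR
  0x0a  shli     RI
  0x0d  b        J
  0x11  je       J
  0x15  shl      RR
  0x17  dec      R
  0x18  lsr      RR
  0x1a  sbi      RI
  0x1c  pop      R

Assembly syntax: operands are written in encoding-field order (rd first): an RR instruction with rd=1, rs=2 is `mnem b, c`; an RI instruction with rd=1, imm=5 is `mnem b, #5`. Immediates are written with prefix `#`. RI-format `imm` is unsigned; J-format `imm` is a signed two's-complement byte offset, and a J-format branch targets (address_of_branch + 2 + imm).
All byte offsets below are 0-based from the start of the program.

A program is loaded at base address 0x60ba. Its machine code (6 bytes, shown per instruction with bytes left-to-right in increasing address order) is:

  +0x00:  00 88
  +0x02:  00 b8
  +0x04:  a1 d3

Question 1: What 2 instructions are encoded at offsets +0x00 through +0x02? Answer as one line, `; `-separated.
[00] 00 88 → 0x8800
  top 5b → 0x11 → je [J]
  imm@[10:0]=0x0 ⇒ #0
[02] 00 b8 → 0xb800
  top 5b → 0x17 → dec [R]
  rd@[10:9]=0x0 ⇒ a

je #0; dec a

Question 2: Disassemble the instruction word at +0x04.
off 0x04: read a1 d3 as little → 0xd3a1
  top 5b → 0x1a → sbi [RI]
  rd: (w>>9)&0x3=0x1 → b
  imm: (w>>0)&0x1ff=0x1a1 → #417

sbi b, #417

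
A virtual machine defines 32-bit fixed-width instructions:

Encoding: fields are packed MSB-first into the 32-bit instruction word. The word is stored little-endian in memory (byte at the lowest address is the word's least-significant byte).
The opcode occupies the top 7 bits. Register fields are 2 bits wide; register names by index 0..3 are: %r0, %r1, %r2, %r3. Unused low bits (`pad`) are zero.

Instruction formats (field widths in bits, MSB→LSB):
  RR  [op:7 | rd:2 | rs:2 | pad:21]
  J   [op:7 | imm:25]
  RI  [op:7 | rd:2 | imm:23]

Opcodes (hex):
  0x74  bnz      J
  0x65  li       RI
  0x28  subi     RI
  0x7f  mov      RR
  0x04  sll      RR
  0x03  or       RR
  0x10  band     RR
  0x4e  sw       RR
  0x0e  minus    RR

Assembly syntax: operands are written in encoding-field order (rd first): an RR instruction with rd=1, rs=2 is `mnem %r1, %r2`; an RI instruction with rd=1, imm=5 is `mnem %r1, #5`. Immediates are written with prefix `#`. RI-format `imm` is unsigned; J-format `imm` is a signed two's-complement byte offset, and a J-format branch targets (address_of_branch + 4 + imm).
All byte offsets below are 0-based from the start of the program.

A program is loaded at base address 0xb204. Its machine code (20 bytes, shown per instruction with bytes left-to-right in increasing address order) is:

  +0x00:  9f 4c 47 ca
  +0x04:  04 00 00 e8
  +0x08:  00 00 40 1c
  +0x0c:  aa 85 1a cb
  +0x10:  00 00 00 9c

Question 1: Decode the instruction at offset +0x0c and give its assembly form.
li %r2, #1738154

+0x0c: aa 85 1a cb ⇒ word 0xcb1a85aa (little)
  opcode bits[31:25]=0x65: li/RI
  rd: (w>>23)&0x3=0x2 → %r2
  imm: (w>>0)&0x7fffff=0x1a85aa → #1738154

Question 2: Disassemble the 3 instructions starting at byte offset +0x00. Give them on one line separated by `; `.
li %r0, #4672671; bnz #4; minus %r0, %r2

@+00  little-endian(9f 4c 47 ca) = 0xca474c9f
  top 7b → 0x65 → li [RI]
  rd@[24:23]=0x0 ⇒ %r0
  imm@[22:0]=0x474c9f ⇒ #4672671
@+04  little-endian(04 00 00 e8) = 0xe8000004
  top 7b → 0x74 → bnz [J]
  imm@[24:0]=0x4 ⇒ #4
@+08  little-endian(00 00 40 1c) = 0x1c400000
  top 7b → 0xe → minus [RR]
  rd@[24:23]=0x0 ⇒ %r0
  rs@[22:21]=0x2 ⇒ %r2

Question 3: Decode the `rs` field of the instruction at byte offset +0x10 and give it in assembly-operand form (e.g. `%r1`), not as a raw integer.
%r0

[10] 00 00 00 9c → 0x9c000000
  op=0x9c000000>>25=0x4e ⇒ sw (RR)
  rd@[24:23]=0x0 ⇒ %r0
  rs@[22:21]=0x0 ⇒ %r0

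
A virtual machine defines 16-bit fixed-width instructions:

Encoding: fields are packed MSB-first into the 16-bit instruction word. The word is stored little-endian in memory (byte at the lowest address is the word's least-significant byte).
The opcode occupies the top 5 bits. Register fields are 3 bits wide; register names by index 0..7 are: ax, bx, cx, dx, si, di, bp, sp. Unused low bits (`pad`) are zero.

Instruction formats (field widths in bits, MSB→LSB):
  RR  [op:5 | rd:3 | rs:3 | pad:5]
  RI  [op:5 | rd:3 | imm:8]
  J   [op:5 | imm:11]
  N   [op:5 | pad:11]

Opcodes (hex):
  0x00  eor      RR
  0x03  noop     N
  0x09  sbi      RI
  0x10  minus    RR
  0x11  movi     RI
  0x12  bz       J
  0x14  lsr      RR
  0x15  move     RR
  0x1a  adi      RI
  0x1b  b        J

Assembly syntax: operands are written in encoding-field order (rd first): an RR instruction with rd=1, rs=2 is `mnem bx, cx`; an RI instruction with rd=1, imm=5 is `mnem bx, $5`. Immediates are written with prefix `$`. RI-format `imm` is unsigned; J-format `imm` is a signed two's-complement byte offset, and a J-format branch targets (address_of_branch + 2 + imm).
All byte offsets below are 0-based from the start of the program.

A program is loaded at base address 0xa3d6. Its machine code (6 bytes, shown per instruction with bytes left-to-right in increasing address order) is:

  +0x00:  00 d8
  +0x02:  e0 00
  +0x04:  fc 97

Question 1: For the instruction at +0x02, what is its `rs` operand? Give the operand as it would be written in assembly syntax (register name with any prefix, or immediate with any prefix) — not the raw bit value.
+0x02: e0 00 ⇒ word 0x00e0 (little)
  top 5b → 0x0 → eor [RR]
  rd@[10:8]=0x0 ⇒ ax
  rs@[7:5]=0x7 ⇒ sp

sp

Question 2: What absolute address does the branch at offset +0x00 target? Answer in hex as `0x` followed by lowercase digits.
@+00  little-endian(00 d8) = 0xd800
  top 5b → 0x1b → b [J]
  [10:0] imm=0 = $0
  target = base 0xa3d6 + off 0x00 + 2 + imm 0 = 0xa3d8

0xa3d8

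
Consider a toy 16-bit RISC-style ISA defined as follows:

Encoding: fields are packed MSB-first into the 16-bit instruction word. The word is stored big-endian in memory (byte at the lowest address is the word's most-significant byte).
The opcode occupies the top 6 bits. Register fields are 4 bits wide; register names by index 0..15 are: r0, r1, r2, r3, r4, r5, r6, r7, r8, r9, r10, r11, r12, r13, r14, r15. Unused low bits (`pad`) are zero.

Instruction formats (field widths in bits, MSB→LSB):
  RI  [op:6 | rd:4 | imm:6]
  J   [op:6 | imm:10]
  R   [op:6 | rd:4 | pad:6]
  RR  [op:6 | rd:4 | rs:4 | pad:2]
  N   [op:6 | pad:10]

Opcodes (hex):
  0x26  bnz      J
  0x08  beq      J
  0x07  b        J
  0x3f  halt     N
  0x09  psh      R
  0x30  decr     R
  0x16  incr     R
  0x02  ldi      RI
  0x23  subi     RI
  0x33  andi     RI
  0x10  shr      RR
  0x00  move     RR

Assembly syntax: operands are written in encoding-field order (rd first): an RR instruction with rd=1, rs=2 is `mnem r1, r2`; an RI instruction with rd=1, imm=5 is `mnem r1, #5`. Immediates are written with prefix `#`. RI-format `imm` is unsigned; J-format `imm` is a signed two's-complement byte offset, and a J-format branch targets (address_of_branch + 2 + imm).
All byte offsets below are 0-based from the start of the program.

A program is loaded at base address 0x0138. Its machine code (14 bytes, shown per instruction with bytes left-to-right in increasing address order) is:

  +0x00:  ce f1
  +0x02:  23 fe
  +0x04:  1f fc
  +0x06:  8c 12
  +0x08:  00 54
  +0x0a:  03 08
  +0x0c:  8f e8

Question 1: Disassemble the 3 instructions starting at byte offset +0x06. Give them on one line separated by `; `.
subi r0, #18; move r1, r5; move r12, r2

@+06  big-endian(8c 12) = 0x8c12
  opcode bits[15:10]=0x23: subi/RI
  rd@[9:6]=0x0 ⇒ r0
  imm@[5:0]=0x12 ⇒ #18
@+08  big-endian(00 54) = 0x0054
  opcode bits[15:10]=0x0: move/RR
  rd@[9:6]=0x1 ⇒ r1
  rs@[5:2]=0x5 ⇒ r5
@+0a  big-endian(03 08) = 0x0308
  opcode bits[15:10]=0x0: move/RR
  rd@[9:6]=0xc ⇒ r12
  rs@[5:2]=0x2 ⇒ r2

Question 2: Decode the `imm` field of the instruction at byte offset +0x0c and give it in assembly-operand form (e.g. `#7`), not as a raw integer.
@+0c  big-endian(8f e8) = 0x8fe8
  op=0x8fe8>>10=0x23 ⇒ subi (RI)
  rd: (w>>6)&0xf=0xf → r15
  imm: (w>>0)&0x3f=0x28 → #40

#40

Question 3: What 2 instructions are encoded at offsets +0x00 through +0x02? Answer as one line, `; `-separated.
@+00  big-endian(ce f1) = 0xcef1
  opcode bits[15:10]=0x33: andi/RI
  rd@[9:6]=0xb ⇒ r11
  imm@[5:0]=0x31 ⇒ #49
@+02  big-endian(23 fe) = 0x23fe
  opcode bits[15:10]=0x8: beq/J
  imm@[9:0]=0x3fe (s10→-2) ⇒ #-2

andi r11, #49; beq #-2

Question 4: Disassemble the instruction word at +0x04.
b #-4

+0x04: 1f fc ⇒ word 0x1ffc (big)
  op=0x1ffc>>10=0x7 ⇒ b (J)
  imm@[9:0]=0x3fc (s10→-4) ⇒ #-4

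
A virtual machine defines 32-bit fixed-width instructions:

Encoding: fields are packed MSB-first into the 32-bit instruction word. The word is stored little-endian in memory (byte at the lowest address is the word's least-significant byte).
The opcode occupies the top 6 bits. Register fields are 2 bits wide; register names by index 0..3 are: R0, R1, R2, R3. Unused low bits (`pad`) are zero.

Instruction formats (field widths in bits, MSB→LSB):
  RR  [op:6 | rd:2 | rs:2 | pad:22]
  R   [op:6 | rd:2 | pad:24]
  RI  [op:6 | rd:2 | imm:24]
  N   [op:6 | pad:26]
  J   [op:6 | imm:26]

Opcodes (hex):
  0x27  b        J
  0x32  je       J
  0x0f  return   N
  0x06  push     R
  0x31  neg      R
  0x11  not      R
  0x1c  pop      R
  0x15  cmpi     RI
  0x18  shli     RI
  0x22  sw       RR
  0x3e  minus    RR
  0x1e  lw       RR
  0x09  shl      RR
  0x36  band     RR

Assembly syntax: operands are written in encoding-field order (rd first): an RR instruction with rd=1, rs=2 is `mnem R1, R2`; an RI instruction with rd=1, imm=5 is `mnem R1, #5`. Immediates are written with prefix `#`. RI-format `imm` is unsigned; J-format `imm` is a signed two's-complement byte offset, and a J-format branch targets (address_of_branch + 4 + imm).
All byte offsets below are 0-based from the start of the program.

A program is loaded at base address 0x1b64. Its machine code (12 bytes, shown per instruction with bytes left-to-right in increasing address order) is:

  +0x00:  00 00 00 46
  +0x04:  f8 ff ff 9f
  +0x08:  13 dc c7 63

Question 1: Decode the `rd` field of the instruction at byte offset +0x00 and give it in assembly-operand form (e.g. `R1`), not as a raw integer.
R2

off 0x00: read 00 00 00 46 as little → 0x46000000
  opcode bits[31:26]=0x11: not/R
  rd@[25:24]=0x2 ⇒ R2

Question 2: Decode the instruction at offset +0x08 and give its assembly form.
shli R3, #13098003

off 0x08: read 13 dc c7 63 as little → 0x63c7dc13
  top 6b → 0x18 → shli [RI]
  rd@[25:24]=0x3 ⇒ R3
  imm@[23:0]=0xc7dc13 ⇒ #13098003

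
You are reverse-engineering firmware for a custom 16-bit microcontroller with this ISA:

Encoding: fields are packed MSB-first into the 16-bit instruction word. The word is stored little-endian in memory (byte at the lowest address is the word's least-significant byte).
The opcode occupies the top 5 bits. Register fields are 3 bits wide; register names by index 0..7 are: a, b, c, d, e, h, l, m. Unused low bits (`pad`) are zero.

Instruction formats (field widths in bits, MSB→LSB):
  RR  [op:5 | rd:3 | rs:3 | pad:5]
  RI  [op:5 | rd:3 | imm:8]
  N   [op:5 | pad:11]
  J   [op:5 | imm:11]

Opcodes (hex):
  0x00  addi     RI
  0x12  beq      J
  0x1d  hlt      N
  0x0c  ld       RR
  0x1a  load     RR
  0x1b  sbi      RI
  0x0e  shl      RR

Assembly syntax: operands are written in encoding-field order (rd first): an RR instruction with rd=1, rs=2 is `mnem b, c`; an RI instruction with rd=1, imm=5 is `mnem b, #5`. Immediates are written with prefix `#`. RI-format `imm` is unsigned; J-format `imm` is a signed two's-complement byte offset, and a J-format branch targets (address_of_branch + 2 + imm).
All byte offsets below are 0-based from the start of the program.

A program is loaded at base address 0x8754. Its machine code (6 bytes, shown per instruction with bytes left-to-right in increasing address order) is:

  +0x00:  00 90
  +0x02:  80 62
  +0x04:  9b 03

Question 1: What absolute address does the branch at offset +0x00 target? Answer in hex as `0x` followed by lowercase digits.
0x8756

+0x00: 00 90 ⇒ word 0x9000 (little)
  top 5b → 0x12 → beq [J]
  imm: (w>>0)&0x7ff=0x0 → #0
  target = base 0x8754 + off 0x00 + 2 + imm 0 = 0x8756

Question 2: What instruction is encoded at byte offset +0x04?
addi d, #155

[04] 9b 03 → 0x039b
  op=0x039b>>11=0x0 ⇒ addi (RI)
  rd@[10:8]=0x3 ⇒ d
  imm@[7:0]=0x9b ⇒ #155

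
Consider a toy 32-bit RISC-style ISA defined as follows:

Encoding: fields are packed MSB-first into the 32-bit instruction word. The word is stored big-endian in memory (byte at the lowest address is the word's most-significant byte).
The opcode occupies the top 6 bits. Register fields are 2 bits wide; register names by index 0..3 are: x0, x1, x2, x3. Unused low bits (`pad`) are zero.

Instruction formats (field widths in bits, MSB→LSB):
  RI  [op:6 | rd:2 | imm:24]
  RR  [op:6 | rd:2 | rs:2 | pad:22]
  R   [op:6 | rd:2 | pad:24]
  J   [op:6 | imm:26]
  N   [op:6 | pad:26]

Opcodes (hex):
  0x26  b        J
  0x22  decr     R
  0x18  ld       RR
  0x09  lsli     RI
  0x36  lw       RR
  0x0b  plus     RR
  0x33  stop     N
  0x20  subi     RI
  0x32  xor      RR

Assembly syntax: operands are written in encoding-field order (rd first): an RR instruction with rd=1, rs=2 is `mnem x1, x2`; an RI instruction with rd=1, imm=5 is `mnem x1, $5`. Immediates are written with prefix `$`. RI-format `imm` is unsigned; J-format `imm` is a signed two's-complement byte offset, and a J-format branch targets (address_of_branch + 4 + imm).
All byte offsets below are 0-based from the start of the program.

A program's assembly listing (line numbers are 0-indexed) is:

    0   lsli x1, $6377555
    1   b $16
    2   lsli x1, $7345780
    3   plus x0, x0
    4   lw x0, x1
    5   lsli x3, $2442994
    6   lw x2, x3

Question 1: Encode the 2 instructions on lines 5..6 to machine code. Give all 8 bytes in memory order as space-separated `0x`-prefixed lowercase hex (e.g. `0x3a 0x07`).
0x27 0x25 0x46 0xf2 0xda 0xc0 0x00 0x00

5. lsli fields op=0x9:6|rd=3:2|imm=2442994:24 → word 272546f2h → 27 25 46 f2
6. lw fields op=0x36:6|rd=2:2|rs=3:2|pad=0:22 → word dac00000h → da c0 00 00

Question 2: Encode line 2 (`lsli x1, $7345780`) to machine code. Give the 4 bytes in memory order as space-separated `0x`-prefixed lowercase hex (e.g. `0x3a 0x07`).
2. lsli fields op=0x9:6|rd=1:2|imm=7345780:24 → word 25701674h → 25 70 16 74

0x25 0x70 0x16 0x74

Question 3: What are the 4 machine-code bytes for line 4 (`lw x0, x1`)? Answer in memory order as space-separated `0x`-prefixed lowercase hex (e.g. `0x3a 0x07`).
line 4 (lw): pack op=0x36:6|rd=0:2|rs=1:2|pad=0:22 = 0xd8400000; big→ d8 40 00 00

0xd8 0x40 0x00 0x00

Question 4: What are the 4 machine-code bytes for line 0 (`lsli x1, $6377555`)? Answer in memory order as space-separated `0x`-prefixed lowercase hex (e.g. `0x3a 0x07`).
L0: lsli op=0x9:6|rd=1:2|imm=6377555:24 ⇒ 0x25615053 ⇒ big 25 61 50 53

0x25 0x61 0x50 0x53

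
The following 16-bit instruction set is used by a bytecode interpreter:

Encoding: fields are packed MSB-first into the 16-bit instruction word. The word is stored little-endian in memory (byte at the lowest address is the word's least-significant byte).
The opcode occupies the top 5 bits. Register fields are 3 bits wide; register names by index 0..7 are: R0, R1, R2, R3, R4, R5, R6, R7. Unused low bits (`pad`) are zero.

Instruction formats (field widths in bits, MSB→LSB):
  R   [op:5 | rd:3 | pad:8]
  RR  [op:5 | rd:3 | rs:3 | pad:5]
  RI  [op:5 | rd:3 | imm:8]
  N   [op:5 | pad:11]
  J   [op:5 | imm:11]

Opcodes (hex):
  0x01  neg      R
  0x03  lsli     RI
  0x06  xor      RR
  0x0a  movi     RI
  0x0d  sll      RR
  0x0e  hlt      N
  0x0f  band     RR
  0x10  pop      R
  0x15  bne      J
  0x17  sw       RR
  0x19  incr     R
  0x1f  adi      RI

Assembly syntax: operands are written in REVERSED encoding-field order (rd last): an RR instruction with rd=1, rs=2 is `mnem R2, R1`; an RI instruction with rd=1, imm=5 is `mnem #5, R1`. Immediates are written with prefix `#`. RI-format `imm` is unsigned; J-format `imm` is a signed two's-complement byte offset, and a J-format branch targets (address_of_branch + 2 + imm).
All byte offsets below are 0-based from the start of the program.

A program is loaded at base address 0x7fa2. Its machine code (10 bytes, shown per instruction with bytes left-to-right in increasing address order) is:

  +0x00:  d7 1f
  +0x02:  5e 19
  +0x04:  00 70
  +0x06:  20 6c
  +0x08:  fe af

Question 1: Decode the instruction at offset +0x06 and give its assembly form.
@+06  little-endian(20 6c) = 0x6c20
  op=0x6c20>>11=0xd ⇒ sll (RR)
  [10:8] rd=4 = R4
  [7:5] rs=1 = R1

sll R1, R4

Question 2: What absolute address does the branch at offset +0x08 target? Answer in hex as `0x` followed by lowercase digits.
+0x08: fe af ⇒ word 0xaffe (little)
  op=0xaffe>>11=0x15 ⇒ bne (J)
  imm: (w>>0)&0x7ff=0x7fe (s11→-2) → #-2
  target = base 0x7fa2 + off 0x08 + 2 + imm -2 = 0x7faa

0x7faa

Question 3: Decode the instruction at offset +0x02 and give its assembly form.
lsli #94, R1

[02] 5e 19 → 0x195e
  top 5b → 0x3 → lsli [RI]
  rd: (w>>8)&0x7=0x1 → R1
  imm: (w>>0)&0xff=0x5e → #94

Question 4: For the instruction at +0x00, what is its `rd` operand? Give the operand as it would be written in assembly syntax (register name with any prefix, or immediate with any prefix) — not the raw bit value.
R7

+0x00: d7 1f ⇒ word 0x1fd7 (little)
  op=0x1fd7>>11=0x3 ⇒ lsli (RI)
  rd: (w>>8)&0x7=0x7 → R7
  imm: (w>>0)&0xff=0xd7 → #215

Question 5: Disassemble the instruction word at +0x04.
@+04  little-endian(00 70) = 0x7000
  op=0x7000>>11=0xe ⇒ hlt (N)

hlt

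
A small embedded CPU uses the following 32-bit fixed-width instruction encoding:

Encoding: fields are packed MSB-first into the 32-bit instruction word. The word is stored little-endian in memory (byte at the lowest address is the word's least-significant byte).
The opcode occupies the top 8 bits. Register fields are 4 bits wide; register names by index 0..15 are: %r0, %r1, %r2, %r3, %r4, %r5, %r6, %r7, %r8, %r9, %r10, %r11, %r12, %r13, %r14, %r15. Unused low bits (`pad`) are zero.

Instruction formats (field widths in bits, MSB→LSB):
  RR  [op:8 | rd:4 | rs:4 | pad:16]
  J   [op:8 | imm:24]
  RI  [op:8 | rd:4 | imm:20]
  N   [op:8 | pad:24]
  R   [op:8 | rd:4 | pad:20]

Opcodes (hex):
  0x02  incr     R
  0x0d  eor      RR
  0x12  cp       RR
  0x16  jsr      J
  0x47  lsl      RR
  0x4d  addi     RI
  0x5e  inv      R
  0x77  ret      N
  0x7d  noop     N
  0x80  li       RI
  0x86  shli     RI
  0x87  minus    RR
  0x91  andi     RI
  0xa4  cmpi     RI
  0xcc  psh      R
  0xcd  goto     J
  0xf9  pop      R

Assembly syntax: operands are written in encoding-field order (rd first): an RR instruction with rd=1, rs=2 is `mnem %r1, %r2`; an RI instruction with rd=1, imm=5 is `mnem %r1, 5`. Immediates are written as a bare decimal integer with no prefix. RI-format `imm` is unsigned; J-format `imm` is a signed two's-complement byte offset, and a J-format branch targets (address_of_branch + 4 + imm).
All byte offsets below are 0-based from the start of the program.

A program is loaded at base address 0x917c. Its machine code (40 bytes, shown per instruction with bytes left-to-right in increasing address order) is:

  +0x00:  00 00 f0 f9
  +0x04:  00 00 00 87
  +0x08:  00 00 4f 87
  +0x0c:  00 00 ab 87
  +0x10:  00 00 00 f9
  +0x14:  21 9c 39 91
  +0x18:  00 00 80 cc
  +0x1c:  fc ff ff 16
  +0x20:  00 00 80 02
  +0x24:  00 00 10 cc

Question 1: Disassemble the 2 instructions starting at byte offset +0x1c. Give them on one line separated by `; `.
jsr -4; incr %r8

+0x1c: fc ff ff 16 ⇒ word 0x16fffffc (little)
  top 8b → 0x16 → jsr [J]
  [23:0] imm=16777212 (s24→-4) = -4
+0x20: 00 00 80 02 ⇒ word 0x02800000 (little)
  top 8b → 0x2 → incr [R]
  [23:20] rd=8 = %r8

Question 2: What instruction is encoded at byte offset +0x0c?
minus %r10, %r11

off 0x0c: read 00 00 ab 87 as little → 0x87ab0000
  top 8b → 0x87 → minus [RR]
  rd@[23:20]=0xa ⇒ %r10
  rs@[19:16]=0xb ⇒ %r11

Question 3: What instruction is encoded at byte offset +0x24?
psh %r1

+0x24: 00 00 10 cc ⇒ word 0xcc100000 (little)
  top 8b → 0xcc → psh [R]
  rd: (w>>20)&0xf=0x1 → %r1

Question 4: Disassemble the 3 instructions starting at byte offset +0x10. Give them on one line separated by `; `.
pop %r0; andi %r3, 629793; psh %r8

off 0x10: read 00 00 00 f9 as little → 0xf9000000
  top 8b → 0xf9 → pop [R]
  [23:20] rd=0 = %r0
off 0x14: read 21 9c 39 91 as little → 0x91399c21
  top 8b → 0x91 → andi [RI]
  [23:20] rd=3 = %r3
  [19:0] imm=629793 = 629793
off 0x18: read 00 00 80 cc as little → 0xcc800000
  top 8b → 0xcc → psh [R]
  [23:20] rd=8 = %r8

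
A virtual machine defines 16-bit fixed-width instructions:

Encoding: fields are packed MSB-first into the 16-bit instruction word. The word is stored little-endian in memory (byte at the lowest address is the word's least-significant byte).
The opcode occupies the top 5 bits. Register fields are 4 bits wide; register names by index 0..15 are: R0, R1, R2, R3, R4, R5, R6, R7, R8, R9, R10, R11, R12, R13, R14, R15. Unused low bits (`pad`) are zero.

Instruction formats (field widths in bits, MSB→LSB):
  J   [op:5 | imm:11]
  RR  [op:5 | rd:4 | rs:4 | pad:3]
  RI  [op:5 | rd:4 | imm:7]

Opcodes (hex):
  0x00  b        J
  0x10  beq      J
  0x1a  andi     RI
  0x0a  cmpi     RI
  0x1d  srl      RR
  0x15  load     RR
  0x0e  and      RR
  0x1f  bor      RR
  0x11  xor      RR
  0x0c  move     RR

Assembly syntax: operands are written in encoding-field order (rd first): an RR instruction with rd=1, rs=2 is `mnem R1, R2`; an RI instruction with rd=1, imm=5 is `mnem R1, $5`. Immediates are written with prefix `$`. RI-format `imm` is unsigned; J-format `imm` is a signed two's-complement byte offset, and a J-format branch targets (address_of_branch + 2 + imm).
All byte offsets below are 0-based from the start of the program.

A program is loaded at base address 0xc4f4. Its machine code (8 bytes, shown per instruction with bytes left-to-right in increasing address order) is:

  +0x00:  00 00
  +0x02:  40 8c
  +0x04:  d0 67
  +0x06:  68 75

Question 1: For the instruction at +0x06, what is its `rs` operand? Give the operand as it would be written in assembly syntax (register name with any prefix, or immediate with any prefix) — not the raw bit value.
R13

[06] 68 75 → 0x7568
  op=0x7568>>11=0xe ⇒ and (RR)
  rd@[10:7]=0xa ⇒ R10
  rs@[6:3]=0xd ⇒ R13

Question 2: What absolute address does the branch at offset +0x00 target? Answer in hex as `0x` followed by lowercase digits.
0xc4f6

@+00  little-endian(00 00) = 0x0000
  opcode bits[15:11]=0x0: b/J
  [10:0] imm=0 = $0
  target = base 0xc4f4 + off 0x00 + 2 + imm 0 = 0xc4f6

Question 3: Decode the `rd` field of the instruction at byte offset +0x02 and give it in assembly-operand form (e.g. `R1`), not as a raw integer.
R8

[02] 40 8c → 0x8c40
  op=0x8c40>>11=0x11 ⇒ xor (RR)
  [10:7] rd=8 = R8
  [6:3] rs=8 = R8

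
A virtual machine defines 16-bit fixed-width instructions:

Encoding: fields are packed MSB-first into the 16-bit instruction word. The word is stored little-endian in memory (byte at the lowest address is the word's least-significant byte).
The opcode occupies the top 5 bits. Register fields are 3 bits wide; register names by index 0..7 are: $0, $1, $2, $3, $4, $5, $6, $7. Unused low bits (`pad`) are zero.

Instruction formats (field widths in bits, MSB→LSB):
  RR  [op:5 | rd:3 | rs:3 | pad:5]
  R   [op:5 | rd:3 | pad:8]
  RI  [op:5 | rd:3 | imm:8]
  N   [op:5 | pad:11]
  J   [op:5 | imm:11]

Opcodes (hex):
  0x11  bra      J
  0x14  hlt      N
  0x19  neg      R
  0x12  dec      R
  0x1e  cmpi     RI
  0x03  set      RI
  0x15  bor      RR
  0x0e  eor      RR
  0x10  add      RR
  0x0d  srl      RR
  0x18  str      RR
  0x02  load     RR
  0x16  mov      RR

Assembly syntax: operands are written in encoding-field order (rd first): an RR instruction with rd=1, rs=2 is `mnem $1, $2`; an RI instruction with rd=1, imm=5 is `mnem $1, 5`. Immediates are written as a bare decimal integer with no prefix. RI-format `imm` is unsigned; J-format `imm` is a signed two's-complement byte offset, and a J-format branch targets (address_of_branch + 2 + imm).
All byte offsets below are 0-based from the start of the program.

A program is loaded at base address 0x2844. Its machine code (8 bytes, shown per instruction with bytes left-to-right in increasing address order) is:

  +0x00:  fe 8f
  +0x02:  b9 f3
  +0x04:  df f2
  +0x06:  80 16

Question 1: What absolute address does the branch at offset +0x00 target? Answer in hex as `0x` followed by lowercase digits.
0x2844

@+00  little-endian(fe 8f) = 0x8ffe
  op=0x8ffe>>11=0x11 ⇒ bra (J)
  imm: (w>>0)&0x7ff=0x7fe (s11→-2) → -2
  target = base 0x2844 + off 0x00 + 2 + imm -2 = 0x2844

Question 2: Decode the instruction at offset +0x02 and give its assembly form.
+0x02: b9 f3 ⇒ word 0xf3b9 (little)
  op=0xf3b9>>11=0x1e ⇒ cmpi (RI)
  rd: (w>>8)&0x7=0x3 → $3
  imm: (w>>0)&0xff=0xb9 → 185

cmpi $3, 185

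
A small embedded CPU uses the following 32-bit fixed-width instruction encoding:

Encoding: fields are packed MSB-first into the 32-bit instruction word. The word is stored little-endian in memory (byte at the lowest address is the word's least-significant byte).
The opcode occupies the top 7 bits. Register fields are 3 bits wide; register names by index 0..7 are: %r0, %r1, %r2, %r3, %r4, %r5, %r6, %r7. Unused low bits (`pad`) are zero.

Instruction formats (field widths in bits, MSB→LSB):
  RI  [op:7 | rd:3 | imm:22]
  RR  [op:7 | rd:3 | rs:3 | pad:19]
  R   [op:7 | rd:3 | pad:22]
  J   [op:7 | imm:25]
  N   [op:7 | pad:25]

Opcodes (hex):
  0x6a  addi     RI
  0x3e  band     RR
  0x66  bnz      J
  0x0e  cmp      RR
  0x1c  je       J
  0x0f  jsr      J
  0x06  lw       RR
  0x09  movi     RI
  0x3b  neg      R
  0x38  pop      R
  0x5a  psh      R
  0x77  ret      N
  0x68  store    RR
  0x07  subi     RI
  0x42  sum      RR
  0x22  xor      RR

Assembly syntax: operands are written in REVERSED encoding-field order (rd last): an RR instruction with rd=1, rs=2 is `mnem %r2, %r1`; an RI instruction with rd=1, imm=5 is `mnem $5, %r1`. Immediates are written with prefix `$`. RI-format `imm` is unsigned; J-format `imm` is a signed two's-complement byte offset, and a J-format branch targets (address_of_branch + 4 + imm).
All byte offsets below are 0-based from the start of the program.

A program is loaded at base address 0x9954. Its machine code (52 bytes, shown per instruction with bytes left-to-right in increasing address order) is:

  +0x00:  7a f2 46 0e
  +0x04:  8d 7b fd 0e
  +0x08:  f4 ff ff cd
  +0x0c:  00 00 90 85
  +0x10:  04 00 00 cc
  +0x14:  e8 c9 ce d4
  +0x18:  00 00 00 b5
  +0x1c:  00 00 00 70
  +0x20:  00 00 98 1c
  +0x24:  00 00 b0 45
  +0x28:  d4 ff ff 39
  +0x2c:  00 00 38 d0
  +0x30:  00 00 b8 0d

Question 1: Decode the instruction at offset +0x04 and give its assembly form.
subi $4029325, %r3

@+04  little-endian(8d 7b fd 0e) = 0x0efd7b8d
  top 7b → 0x7 → subi [RI]
  rd: (w>>22)&0x7=0x3 → %r3
  imm: (w>>0)&0x3fffff=0x3d7b8d → $4029325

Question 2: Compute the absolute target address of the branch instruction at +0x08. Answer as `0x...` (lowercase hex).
@+08  little-endian(f4 ff ff cd) = 0xcdfffff4
  opcode bits[31:25]=0x66: bnz/J
  imm@[24:0]=0x1fffff4 (s25→-12) ⇒ $-12
  target = base 0x9954 + off 0x08 + 4 + imm -12 = 0x9954

0x9954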